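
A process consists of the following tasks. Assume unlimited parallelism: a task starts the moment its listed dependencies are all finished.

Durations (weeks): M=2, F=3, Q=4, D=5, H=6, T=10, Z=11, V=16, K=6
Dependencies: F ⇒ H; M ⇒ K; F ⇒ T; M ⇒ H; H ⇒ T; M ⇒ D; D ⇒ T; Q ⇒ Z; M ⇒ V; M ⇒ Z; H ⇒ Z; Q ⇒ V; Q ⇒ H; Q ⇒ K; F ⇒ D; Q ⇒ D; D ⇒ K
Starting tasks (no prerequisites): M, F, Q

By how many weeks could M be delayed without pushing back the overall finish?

The longest chain is Q→H→Z = 4+6+11 = 21; overall finish 21 weeks.
Longest path through M: 19 weeks (earliest finish 2, latest finish 4).
So M can slip 4 − 2 = 2 weeks.

2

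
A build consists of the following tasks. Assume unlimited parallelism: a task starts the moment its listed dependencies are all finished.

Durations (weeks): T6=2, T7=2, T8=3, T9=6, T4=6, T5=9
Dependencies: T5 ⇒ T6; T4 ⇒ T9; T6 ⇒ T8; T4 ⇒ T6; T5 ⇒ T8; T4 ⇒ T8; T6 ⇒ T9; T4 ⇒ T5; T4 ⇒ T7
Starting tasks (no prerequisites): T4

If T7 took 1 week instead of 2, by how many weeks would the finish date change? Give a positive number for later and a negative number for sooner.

As given, the longest chain is T4→T5→T6→T9 = 6+9+2+6 = 23, so the finish is 23 weeks.
T7 is off the critical path — its longest chain is 8 weeks, giving 15 of slack.
That remains the longest chain; total 23 weeks.
Change in finish: 23 − 23 = +0 weeks.

0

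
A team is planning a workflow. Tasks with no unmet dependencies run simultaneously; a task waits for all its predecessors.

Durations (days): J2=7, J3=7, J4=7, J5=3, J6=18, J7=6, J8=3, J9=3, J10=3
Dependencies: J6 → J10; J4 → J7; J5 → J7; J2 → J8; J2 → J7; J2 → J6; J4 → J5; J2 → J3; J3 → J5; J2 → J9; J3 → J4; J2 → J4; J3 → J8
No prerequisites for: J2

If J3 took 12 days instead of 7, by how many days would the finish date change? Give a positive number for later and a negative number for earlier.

Baseline: J2→J3→J4→J5→J7 = 7+7+7+3+6 = 30 → 30 days.
Since J3 is critical, the +5 change carries straight to that chain (now 35 days).
That remains the longest chain; total 35 days.
Change in finish: 35 − 30 = +5 days.

5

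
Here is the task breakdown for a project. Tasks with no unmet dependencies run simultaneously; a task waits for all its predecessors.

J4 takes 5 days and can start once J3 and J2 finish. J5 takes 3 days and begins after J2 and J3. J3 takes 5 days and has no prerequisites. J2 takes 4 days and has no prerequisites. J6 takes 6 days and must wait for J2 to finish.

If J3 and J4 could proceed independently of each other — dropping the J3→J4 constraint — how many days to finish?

10

Before: longest chain J2→J6 = 4+6 = 10, finish 10.
Without J3→J4, J4's earliest start moves from 5 to 4.
The longest chain is now J2→J6 = 4+6 = 10, so the project takes 10 days.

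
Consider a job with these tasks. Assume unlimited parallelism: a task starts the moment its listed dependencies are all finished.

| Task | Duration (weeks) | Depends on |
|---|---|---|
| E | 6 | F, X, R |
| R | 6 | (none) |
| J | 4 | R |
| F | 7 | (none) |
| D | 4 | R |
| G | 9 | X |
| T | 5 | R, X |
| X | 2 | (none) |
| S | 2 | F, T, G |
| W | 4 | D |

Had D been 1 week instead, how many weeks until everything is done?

13

Baseline: R→D→W = 6+4+4 = 14 → 14 weeks.
D lies on that path, so at 1 week the path becomes 11 weeks.
Now F→E = 7+6 = 13 is longest, so the finish becomes 13 weeks.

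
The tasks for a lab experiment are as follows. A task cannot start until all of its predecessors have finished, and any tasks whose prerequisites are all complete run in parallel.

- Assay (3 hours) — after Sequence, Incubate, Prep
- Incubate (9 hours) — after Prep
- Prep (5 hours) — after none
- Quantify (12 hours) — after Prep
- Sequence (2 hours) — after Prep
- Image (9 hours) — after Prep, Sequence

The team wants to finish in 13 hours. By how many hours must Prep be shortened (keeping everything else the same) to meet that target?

Current finish: 17 hours; target: 13.
Prep is on every critical path, so each hour cut from Prep cuts the finish by one (this holds down to a finish of 13).
Need 17 − 13 = 4 hours off Prep → Prep becomes 1 hour, finish becomes 13.

4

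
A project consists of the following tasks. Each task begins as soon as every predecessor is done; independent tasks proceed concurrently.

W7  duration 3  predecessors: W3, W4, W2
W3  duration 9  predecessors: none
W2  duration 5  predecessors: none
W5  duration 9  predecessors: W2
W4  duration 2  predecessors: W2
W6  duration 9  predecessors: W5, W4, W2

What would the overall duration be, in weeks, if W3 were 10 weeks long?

Baseline: W2→W5→W6 = 5+9+9 = 23 → 23 weeks.
W3 has 11 weeks of float (longest path through it is 12).
The critical path is still W2→W5→W6; finish is now 23 weeks.

23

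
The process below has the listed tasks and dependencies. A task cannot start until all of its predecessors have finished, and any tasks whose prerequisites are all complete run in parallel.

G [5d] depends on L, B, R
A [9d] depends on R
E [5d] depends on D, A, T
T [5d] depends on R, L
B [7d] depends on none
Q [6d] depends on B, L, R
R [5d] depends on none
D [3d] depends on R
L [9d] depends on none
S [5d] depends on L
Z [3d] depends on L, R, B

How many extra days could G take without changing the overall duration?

L→T→E = 9+5+5 = 19 sets the makespan at 19 days.
G finishes as early as 14 and must finish by 19.
So G can slip 19 − 14 = 5 days.

5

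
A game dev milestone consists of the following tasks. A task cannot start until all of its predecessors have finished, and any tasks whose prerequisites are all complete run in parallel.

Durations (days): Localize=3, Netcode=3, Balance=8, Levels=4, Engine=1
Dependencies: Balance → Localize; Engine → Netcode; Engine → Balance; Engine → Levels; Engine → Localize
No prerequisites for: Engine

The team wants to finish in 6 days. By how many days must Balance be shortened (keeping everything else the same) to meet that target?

6

Current finish: 12 days; target: 6.
Balance is on every critical path, so each day cut from Balance cuts the finish by one (this holds down to a finish of 5).
Need 12 − 6 = 6 days off Balance → Balance becomes 2 days, finish becomes 6.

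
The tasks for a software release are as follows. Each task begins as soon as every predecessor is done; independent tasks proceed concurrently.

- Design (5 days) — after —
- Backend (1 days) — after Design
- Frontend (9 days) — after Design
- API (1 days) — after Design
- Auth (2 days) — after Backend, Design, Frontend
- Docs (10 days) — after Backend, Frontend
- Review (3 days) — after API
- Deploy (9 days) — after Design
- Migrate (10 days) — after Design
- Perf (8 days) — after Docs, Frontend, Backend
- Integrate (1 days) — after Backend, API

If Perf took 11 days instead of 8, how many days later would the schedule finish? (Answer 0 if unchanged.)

As given, the longest chain is Design→Frontend→Docs→Perf = 5+9+10+8 = 32, so the finish is 32 days.
Perf is on the critical path; changing it to 11 makes that path 35 days.
The critical path is still Design→Frontend→Docs→Perf; finish is now 35 days.
Change in finish: 35 − 32 = +3 days.

3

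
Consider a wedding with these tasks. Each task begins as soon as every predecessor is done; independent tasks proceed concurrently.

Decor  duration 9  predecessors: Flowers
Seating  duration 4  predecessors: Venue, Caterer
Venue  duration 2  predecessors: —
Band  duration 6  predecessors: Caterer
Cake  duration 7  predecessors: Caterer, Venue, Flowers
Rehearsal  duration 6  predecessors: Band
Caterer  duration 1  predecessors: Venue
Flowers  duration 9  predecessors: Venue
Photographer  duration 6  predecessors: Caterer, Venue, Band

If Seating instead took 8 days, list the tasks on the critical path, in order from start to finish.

Venue, Flowers, Decor

Critical path before the change: Venue→Flowers→Decor = 2+9+9 = 20 giving 20 days.
Seating has 13 days of float (longest path through it is 7).
The critical path is still Venue→Flowers→Decor; finish is now 20 days.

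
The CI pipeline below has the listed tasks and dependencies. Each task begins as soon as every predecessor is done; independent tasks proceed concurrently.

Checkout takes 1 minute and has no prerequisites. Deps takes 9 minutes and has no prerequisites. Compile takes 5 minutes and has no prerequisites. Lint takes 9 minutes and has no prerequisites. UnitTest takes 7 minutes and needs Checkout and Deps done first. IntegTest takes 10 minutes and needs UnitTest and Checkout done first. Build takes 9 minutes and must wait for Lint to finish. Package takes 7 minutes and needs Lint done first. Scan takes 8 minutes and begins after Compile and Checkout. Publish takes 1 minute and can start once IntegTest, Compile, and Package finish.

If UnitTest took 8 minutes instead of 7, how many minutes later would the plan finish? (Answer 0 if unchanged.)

Critical path before the change: Deps→UnitTest→IntegTest→Publish = 9+7+10+1 = 27 giving 27 minutes.
UnitTest lies on that path, so at 8 minutes the path becomes 28 minutes.
The critical path is still Deps→UnitTest→IntegTest→Publish; finish is now 28 minutes.
Change in finish: 28 − 27 = +1 minutes.

1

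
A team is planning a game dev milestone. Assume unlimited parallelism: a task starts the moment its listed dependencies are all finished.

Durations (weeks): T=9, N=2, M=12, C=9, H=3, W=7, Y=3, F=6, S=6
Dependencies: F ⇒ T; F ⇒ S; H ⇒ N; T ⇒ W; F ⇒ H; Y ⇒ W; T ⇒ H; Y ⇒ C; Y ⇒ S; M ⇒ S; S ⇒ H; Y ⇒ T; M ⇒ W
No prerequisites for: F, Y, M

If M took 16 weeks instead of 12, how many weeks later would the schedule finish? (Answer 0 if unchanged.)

Actual critical path: M→S→H→N = 12+6+3+2 = 23 ⇒ 23 weeks.
M lies on that path, so at 16 weeks the path becomes 27 weeks.
The critical path is still M→S→H→N; finish is now 27 weeks.
Change in finish: 27 − 23 = +4 weeks.

4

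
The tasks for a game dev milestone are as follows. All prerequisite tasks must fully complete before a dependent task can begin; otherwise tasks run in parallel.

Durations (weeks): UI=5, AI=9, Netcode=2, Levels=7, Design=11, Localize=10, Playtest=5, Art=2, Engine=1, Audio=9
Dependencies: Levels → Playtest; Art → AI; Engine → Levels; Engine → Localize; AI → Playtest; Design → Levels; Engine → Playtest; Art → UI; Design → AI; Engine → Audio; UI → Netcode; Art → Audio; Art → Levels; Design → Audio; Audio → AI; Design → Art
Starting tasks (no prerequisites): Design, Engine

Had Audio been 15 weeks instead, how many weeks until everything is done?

The binding path is Design→Art→Audio→AI→Playtest = 11+2+9+9+5 = 36; finish at 36 weeks.
Since Audio is critical, the +6 change carries straight to that chain (now 42 weeks).
That remains the longest chain; total 42 weeks.

42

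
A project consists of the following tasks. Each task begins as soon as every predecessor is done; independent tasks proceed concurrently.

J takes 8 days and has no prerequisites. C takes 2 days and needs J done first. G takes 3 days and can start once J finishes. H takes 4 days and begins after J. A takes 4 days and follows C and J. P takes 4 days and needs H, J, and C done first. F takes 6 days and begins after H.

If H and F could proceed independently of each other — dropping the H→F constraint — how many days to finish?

16

Original critical path: J→H→F = 8+4+6 = 18 ⇒ 18 days.
Without H→F, F's earliest start moves from 12 to 0.
After: J→H→P = 8+4+4 = 16 → 16 days.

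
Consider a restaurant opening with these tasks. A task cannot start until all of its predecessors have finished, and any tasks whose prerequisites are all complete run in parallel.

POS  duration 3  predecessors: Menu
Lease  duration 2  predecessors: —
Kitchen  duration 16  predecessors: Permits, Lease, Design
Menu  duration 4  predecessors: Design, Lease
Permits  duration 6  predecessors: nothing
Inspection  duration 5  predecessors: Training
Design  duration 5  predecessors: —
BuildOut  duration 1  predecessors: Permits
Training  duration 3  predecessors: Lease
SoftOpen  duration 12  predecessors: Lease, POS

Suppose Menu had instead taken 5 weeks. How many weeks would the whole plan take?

As given, the longest chain is Design→Menu→POS→SoftOpen = 5+4+3+12 = 24, so the finish is 24 weeks.
Menu lies on that path, so at 5 weeks the path becomes 25 weeks.
The critical path is still Design→Menu→POS→SoftOpen; finish is now 25 weeks.

25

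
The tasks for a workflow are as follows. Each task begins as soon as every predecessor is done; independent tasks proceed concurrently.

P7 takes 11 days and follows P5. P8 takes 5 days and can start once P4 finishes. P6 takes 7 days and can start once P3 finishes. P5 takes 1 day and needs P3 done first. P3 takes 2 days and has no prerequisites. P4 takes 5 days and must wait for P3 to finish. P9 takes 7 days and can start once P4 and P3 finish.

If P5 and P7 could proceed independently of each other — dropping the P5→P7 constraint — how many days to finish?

With the dependency in place, P3→P4→P9 = 2+5+7 = 14 sets the finish at 14 days.
Without P5→P7, P7's earliest start moves from 3 to 0.
New critical path: P3→P4→P9 = 2+5+7 = 14 ⇒ 14 days.

14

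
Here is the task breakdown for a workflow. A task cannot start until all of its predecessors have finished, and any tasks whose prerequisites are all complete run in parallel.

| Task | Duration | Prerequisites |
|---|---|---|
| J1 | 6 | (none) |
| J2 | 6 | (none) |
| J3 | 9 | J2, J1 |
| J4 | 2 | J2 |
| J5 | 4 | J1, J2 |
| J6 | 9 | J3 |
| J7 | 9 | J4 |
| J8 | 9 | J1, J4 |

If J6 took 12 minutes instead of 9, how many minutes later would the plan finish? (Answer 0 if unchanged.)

Baseline: J1→J3→J6 = 6+9+9 = 24 → 24 minutes.
Since J6 is critical, the +3 change carries straight to that chain (now 27 minutes).
No other chain overtakes it, so the finish is 27 minutes.
Change in finish: 27 − 24 = +3 minutes.

3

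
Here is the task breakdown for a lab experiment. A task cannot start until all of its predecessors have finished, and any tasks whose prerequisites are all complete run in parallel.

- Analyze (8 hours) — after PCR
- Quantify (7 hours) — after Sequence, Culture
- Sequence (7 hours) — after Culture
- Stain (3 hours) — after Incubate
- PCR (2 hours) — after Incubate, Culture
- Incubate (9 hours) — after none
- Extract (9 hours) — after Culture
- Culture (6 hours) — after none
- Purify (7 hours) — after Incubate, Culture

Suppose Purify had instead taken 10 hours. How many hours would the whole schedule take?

20

Critical path before the change: Culture→Sequence→Quantify = 6+7+7 = 20 giving 20 hours.
Purify has 4 hours of float (longest path through it is 16).
No other chain overtakes it, so the finish is 20 hours.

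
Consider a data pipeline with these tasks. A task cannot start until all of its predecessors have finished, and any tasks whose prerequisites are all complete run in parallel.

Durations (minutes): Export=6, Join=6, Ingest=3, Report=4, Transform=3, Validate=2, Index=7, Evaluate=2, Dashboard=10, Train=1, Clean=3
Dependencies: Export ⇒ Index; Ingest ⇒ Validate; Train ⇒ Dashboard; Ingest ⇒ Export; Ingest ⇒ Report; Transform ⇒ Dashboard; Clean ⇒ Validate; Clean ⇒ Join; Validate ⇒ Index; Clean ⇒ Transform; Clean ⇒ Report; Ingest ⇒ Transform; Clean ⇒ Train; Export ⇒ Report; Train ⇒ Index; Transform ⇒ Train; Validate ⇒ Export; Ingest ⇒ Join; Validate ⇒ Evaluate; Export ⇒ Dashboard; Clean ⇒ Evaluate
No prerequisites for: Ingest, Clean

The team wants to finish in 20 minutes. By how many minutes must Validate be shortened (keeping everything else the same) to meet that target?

Current finish: 21 minutes; target: 20.
Validate is on every critical path, so each minute cut from Validate cuts the finish by one (this holds down to a finish of 20).
Need 21 − 20 = 1 minute off Validate → Validate becomes 1 minute, finish becomes 20.

1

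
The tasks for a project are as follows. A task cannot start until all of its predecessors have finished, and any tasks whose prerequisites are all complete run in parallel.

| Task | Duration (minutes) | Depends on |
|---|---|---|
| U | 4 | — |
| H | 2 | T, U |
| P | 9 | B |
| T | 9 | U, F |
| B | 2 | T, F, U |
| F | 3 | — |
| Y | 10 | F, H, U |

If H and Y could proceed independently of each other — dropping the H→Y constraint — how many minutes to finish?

With the dependency in place, U→T→H→Y = 4+9+2+10 = 25 sets the finish at 25 minutes.
Without H→Y, Y's earliest start moves from 15 to 4.
The longest chain is now U→T→B→P = 4+9+2+9 = 24, so the project takes 24 minutes.

24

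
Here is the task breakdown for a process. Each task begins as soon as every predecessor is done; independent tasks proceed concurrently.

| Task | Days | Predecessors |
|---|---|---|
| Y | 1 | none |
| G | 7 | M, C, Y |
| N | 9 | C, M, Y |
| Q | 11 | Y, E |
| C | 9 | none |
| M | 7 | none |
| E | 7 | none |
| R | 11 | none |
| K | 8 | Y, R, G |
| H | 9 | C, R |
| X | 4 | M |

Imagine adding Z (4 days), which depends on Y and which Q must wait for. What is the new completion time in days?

Originally the process takes 24 days.
With Z inserted, Q now waits for max(Y, E, Z).
New critical path: C→G→K = 9+7+8 = 24 ⇒ 24 days.

24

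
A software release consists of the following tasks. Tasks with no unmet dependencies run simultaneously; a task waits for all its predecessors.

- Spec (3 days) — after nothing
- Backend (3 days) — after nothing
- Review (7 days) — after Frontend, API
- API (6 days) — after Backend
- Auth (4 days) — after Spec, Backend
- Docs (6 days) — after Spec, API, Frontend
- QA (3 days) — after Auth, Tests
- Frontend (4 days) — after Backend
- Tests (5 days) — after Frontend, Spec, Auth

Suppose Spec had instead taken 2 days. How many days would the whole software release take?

16

Baseline: Backend→API→Review = 3+6+7 = 16 → 16 days.
Spec is off the critical path — its longest chain is 15 days, giving 1 of slack.
No other chain overtakes it, so the finish is 16 days.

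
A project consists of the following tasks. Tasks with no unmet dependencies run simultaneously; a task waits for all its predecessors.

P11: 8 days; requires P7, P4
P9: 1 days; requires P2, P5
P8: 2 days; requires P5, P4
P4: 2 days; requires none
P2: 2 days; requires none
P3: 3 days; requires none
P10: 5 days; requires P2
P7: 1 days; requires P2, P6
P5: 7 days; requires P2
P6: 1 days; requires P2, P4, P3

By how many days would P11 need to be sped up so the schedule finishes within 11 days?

2

Current finish: 13 days; target: 11.
P11 is on every critical path, so each day cut from P11 cuts the finish by one (this holds down to a finish of 11).
Need 13 − 11 = 2 days off P11 → P11 becomes 6 days, finish becomes 11.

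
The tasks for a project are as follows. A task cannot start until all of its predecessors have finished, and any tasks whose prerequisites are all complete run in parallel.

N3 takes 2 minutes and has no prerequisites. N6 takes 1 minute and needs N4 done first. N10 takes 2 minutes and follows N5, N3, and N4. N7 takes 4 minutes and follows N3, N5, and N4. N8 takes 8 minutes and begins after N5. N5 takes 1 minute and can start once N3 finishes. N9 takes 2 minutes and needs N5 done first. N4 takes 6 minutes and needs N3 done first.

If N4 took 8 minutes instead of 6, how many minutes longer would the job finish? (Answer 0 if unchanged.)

The binding path is N3→N4→N7 = 2+6+4 = 12; finish at 12 minutes.
Since N4 is critical, the +2 change carries straight to that chain (now 14 minutes).
That remains the longest chain; total 14 minutes.
Change in finish: 14 − 12 = +2 minutes.

2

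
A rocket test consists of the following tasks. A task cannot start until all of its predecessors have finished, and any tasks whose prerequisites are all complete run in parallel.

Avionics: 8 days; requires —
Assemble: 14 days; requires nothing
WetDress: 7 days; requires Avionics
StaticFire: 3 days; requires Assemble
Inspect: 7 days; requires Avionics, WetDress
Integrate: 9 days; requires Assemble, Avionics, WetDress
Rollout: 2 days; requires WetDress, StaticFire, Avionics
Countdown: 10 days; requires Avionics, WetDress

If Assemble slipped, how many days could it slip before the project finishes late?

2

The longest chain is Avionics→WetDress→Countdown = 8+7+10 = 25; overall finish 25 days.
Longest path through Assemble: 23 days (earliest finish 14, latest finish 16).
Slack of Assemble = 2 − 0 = 2 days.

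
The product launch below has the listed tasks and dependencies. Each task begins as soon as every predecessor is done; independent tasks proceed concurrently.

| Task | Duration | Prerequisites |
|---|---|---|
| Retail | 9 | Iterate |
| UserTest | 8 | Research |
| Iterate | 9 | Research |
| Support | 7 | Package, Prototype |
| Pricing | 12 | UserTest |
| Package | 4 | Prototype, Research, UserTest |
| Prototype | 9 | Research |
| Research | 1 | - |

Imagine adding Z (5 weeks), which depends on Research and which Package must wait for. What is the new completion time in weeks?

Originally the product launch takes 21 weeks.
With Z inserted, Package now waits for max(Prototype, Research, UserTest, Z).
New critical path: Research→Prototype→Package→Support = 1+9+4+7 = 21 ⇒ 21 weeks.

21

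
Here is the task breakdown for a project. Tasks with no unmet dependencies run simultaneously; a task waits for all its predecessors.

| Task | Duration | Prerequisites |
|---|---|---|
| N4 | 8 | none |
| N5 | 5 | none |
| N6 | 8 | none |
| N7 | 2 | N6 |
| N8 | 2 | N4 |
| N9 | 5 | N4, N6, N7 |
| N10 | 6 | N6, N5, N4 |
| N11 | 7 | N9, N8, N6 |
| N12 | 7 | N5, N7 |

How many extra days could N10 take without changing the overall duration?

The longest chain is N6→N7→N9→N11 = 8+2+5+7 = 22; overall finish 22 days.
The longest chain containing N10 totals 14 days.
Float = 22 − 14 = 8.

8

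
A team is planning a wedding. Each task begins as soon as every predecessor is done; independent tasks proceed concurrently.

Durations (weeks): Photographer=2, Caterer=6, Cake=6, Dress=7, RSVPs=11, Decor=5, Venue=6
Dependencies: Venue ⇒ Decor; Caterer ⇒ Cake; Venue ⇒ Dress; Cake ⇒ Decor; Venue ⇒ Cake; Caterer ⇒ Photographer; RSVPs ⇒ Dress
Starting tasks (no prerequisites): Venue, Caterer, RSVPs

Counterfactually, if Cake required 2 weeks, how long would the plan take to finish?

18

The binding path is RSVPs→Dress = 11+7 = 18; finish at 18 weeks.
The longest path through Cake is only 17 weeks, so Cake has float 1.
No other chain overtakes it, so the finish is 18 weeks.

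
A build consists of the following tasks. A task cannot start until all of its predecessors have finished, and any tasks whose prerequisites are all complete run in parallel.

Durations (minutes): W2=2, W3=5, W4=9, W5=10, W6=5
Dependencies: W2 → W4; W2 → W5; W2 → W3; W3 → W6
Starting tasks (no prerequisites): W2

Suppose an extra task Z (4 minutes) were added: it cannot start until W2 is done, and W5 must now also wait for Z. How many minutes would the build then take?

16

Originally the build takes 12 minutes.
With Z inserted, W5 now waits for max(W2, Z).
New critical path: W2→Z→W5 = 2+4+10 = 16 ⇒ 16 minutes.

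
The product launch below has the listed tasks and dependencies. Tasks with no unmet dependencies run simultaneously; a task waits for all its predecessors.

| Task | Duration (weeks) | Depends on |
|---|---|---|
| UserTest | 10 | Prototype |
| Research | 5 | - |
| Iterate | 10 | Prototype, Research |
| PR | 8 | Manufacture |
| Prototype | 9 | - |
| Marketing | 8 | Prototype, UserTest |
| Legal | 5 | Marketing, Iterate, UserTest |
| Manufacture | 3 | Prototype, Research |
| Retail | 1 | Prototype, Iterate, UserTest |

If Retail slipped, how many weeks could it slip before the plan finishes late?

Critical path: Prototype→UserTest→Marketing→Legal = 9+10+8+5 = 32, so the finish is 32 weeks.
Longest path through Retail: 20 weeks (earliest finish 20, latest finish 32).
So Retail can slip 32 − 20 = 12 weeks.

12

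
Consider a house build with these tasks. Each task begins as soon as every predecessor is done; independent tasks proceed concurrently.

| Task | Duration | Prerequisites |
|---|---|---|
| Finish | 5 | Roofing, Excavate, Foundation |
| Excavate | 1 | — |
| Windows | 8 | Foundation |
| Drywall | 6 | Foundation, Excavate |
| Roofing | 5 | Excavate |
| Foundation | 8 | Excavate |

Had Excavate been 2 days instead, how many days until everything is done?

18

Actual critical path: Excavate→Foundation→Windows = 1+8+8 = 17 ⇒ 17 days.
Since Excavate is critical, the +1 change carries straight to that chain (now 18 days).
The critical path is still Excavate→Foundation→Windows; finish is now 18 days.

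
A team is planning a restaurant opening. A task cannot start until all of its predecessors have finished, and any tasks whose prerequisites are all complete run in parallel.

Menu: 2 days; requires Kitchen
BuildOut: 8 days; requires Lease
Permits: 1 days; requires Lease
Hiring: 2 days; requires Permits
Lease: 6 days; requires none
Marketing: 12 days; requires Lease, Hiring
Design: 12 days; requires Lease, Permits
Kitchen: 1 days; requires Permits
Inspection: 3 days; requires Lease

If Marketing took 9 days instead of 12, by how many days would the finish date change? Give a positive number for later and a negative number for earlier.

-2

Critical path before the change: Lease→Permits→Hiring→Marketing = 6+1+2+12 = 21 giving 21 days.
Marketing is on the critical path; changing it to 9 makes that path 18 days.
Now Lease→Permits→Design = 6+1+12 = 19 is longest, so the finish becomes 19 days.
Change in finish: 19 − 21 = -2 days.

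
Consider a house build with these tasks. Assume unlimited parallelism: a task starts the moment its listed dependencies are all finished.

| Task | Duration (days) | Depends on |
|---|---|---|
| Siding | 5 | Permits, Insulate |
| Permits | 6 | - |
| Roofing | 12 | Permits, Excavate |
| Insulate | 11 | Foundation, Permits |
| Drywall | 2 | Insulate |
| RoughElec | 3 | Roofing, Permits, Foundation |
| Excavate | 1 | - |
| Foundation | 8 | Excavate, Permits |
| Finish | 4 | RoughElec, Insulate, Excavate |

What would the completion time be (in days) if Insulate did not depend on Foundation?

25

With the dependency in place, Permits→Foundation→Insulate→Siding = 6+8+11+5 = 30 sets the finish at 30 days.
Without Foundation→Insulate, Insulate's earliest start moves from 14 to 6.
After: Permits→Roofing→RoughElec→Finish = 6+12+3+4 = 25 → 25 days.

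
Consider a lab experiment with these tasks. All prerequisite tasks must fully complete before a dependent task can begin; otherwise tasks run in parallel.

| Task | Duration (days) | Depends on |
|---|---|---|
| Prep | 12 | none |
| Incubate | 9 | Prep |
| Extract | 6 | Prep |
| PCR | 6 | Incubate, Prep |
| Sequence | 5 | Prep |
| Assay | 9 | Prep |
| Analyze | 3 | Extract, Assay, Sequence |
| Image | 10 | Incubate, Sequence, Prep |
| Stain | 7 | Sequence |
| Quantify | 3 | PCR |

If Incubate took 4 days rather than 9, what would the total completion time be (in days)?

27

Baseline: Prep→Incubate→Image = 12+9+10 = 31 → 31 days.
Incubate lies on that path, so at 4 days the path becomes 26 days.
New critical path: Prep→Sequence→Image = 12+5+10 = 27 ⇒ 27 days.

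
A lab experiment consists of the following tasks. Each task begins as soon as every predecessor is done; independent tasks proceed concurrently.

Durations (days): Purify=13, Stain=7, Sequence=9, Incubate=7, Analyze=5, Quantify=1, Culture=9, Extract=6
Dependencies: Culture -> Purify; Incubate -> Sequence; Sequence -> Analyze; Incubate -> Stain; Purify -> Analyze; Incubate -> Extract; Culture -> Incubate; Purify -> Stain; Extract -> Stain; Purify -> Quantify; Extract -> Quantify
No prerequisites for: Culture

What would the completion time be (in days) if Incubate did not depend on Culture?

29

With the dependency in place, Culture→Incubate→Sequence→Analyze = 9+7+9+5 = 30 sets the finish at 30 days.
Without Culture→Incubate, Incubate's earliest start moves from 9 to 0.
New critical path: Culture→Purify→Stain = 9+13+7 = 29 ⇒ 29 days.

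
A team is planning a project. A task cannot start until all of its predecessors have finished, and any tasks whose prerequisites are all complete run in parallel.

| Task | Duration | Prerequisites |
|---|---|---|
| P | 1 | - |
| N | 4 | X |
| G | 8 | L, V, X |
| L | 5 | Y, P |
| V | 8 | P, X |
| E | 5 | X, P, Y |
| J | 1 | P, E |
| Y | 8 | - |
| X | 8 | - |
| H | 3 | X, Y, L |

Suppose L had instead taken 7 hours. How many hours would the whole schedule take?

Baseline: X→V→G = 8+8+8 = 24 → 24 hours.
L has 3 hours of float (longest path through it is 21).
No other chain overtakes it, so the finish is 24 hours.

24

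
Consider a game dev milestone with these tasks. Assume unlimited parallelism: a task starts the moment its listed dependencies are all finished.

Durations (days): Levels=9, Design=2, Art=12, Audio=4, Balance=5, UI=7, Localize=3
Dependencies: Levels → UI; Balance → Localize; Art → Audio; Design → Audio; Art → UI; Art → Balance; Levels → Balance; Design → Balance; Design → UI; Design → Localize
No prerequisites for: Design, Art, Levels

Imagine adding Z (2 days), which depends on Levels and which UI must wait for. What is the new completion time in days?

Originally the game dev milestone takes 20 days.
With Z inserted, UI now waits for max(Levels, Design, Art, Z).
New critical path: Art→Balance→Localize = 12+5+3 = 20 ⇒ 20 days.

20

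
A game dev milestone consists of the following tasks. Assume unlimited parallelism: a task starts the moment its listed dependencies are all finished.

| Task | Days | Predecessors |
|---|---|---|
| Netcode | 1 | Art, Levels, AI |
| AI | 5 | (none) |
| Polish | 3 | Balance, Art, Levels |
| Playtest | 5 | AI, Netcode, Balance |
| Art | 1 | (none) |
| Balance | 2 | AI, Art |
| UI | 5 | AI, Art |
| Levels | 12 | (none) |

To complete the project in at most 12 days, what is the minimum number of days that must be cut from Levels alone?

Current finish: 18 days; target: 12.
Levels is on every critical path, so each day cut from Levels cuts the finish by one (this holds down to a finish of 12).
Need 18 − 12 = 6 days off Levels → Levels becomes 6 days, finish becomes 12.

6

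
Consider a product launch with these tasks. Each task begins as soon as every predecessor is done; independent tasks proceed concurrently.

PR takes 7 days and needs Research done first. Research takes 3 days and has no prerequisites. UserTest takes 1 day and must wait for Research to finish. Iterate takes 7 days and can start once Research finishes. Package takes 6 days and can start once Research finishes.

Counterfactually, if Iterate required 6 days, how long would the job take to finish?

10

As given, the longest chain is Research→Iterate = 3+7 = 10, so the finish is 10 days.
Iterate lies on that path, so at 6 days the path becomes 9 days.
The binding chain switches to Research→PR = 3+7 = 10; finish 10 days.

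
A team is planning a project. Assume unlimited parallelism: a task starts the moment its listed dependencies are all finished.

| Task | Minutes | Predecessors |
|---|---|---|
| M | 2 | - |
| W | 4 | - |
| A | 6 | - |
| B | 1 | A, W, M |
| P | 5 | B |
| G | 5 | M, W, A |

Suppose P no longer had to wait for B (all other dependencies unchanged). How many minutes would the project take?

11

With the dependency in place, A→B→P = 6+1+5 = 12 sets the finish at 12 minutes.
Without B→P, P's earliest start moves from 7 to 0.
After: A→G = 6+5 = 11 → 11 minutes.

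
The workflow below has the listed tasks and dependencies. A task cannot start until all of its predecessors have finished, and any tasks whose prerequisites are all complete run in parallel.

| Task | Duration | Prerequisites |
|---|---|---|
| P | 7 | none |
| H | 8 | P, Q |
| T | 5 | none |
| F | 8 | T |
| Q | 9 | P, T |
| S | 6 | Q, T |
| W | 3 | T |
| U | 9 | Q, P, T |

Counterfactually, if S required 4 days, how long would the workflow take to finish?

Baseline: P→Q→U = 7+9+9 = 25 → 25 days.
The longest path through S is only 22 days, so S has float 3.
The critical path is still P→Q→U; finish is now 25 days.

25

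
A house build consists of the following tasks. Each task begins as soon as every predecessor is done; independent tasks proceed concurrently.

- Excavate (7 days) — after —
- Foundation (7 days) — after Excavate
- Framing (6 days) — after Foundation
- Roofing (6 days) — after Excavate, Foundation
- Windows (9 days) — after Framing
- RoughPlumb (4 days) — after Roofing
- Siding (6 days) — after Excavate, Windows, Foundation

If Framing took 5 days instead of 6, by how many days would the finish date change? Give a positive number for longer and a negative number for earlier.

Actual critical path: Excavate→Foundation→Framing→Windows→Siding = 7+7+6+9+6 = 35 ⇒ 35 days.
Framing is on the critical path; changing it to 5 makes that path 34 days.
The critical path is still Excavate→Foundation→Framing→Windows→Siding; finish is now 34 days.
Change in finish: 34 − 35 = -1 days.

-1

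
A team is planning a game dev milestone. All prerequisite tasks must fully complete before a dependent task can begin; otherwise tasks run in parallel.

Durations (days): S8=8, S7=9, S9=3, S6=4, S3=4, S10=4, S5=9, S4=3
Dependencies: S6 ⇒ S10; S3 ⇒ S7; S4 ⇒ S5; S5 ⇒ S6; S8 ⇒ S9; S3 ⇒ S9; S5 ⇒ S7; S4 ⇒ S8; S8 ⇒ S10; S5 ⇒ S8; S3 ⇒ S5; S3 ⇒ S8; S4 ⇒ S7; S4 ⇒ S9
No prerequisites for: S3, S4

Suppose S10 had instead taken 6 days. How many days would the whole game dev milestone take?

27

Baseline: S3→S5→S8→S10 = 4+9+8+4 = 25 → 25 days.
S10 lies on that path, so at 6 days the path becomes 27 days.
The critical path is still S3→S5→S8→S10; finish is now 27 days.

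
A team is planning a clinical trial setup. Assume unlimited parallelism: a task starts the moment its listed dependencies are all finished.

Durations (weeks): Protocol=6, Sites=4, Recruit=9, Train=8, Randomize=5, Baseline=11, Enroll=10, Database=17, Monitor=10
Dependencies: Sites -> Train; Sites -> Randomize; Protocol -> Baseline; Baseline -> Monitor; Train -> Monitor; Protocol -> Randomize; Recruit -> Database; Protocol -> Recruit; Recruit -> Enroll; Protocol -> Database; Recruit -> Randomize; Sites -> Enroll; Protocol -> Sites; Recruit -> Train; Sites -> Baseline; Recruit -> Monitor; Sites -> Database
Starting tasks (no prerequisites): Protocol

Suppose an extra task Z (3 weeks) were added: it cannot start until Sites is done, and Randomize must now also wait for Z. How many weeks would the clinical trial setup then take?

33

Originally the clinical trial setup takes 33 weeks.
With Z inserted, Randomize now waits for max(Protocol, Sites, Recruit, Z).
New critical path: Protocol→Recruit→Train→Monitor = 6+9+8+10 = 33 ⇒ 33 weeks.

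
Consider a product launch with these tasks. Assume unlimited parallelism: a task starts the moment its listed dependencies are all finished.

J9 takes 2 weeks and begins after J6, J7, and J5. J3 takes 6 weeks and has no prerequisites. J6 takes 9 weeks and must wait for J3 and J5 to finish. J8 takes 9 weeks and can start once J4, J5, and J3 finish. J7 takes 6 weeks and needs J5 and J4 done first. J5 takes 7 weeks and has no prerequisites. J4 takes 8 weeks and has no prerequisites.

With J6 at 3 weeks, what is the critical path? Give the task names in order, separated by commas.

Baseline: J5→J6→J9 = 7+9+2 = 18 → 18 weeks.
J6 is on the critical path; changing it to 3 makes that path 12 weeks.
The binding chain switches to J4→J8 = 8+9 = 17; finish 17 weeks.

J4, J8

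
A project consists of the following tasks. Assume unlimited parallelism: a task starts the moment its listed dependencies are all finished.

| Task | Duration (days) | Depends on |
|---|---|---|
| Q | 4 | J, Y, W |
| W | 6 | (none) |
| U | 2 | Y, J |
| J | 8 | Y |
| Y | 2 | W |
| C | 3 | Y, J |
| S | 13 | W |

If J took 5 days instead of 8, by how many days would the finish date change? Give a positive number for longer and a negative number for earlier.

As given, the longest chain is W→Y→J→Q = 6+2+8+4 = 20, so the finish is 20 days.
Since J is critical, the -3 change carries straight to that chain (now 17 days).
New critical path: W→S = 6+13 = 19 ⇒ 19 days.
Change in finish: 19 − 20 = -1 days.

-1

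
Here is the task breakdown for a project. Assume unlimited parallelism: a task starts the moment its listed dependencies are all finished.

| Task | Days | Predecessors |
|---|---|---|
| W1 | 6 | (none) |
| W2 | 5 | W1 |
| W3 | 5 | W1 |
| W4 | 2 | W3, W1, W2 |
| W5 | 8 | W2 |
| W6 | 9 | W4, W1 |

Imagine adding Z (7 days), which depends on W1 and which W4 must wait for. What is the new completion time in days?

Originally the plan takes 22 days.
With Z inserted, W4 now waits for max(W3, W1, W2, Z).
New critical path: W1→Z→W4→W6 = 6+7+2+9 = 24 ⇒ 24 days.

24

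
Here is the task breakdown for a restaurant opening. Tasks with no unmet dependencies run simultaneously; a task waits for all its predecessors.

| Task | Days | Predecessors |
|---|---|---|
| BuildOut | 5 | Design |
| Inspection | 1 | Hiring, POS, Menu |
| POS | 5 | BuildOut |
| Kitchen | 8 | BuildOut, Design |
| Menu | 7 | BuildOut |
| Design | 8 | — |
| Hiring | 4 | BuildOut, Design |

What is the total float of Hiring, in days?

3

The longest chain is Design→BuildOut→Kitchen = 8+5+8 = 21; overall finish 21 days.
The longest chain containing Hiring totals 18 days.
Float = 21 − 18 = 3.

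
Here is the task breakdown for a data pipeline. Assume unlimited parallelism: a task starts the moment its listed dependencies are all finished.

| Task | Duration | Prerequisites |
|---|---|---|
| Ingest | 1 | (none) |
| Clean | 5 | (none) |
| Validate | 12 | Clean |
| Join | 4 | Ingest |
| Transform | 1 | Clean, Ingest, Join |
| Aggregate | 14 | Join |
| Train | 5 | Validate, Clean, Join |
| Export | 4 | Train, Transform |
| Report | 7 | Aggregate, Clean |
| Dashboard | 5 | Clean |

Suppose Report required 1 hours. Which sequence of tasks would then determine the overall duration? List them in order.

As given, the longest chain is Ingest→Join→Aggregate→Report = 1+4+14+7 = 26, so the finish is 26 hours.
Report lies on that path, so at 1 hour the path becomes 20 hours.
The binding chain switches to Clean→Validate→Train→Export = 5+12+5+4 = 26; finish 26 hours.

Clean, Validate, Train, Export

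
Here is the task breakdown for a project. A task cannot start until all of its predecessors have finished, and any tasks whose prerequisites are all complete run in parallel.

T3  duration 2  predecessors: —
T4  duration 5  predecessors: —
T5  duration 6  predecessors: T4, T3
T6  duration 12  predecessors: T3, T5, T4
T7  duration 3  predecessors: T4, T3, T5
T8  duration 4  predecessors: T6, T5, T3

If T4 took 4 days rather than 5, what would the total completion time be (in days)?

26

Baseline: T4→T5→T6→T8 = 5+6+12+4 = 27 → 27 days.
T4 is on the critical path; changing it to 4 makes that path 26 days.
No other chain overtakes it, so the finish is 26 days.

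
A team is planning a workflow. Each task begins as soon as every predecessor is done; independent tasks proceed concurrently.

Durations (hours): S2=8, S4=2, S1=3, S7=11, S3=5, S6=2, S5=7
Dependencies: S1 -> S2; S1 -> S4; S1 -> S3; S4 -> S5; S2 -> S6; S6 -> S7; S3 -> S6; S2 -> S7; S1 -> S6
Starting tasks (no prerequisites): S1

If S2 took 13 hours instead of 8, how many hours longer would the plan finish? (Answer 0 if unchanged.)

5

As given, the longest chain is S1→S2→S6→S7 = 3+8+2+11 = 24, so the finish is 24 hours.
S2 lies on that path, so at 13 hours the path becomes 29 hours.
No other chain overtakes it, so the finish is 29 hours.
Change in finish: 29 − 24 = +5 hours.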